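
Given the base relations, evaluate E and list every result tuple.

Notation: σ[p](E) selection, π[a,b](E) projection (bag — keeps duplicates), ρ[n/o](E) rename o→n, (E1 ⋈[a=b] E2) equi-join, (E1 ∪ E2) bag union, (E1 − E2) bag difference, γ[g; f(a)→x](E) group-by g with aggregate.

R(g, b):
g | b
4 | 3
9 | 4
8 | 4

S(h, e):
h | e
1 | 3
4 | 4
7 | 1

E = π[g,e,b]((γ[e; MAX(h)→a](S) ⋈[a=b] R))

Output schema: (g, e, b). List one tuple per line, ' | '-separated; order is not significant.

Stepwise |·|:
  S → 3
  γ[e; MAX(h)→a](S) → 3
  R → 3
  (γ[e; MAX(h)→a](S) ⋈[a=b] R) → 2
  π[g,e,b]((γ[e; MAX(h)→a](S) ⋈[a=b] R)) → 2

== RESULT ==
g | e | b
8 | 4 | 4
9 | 4 | 4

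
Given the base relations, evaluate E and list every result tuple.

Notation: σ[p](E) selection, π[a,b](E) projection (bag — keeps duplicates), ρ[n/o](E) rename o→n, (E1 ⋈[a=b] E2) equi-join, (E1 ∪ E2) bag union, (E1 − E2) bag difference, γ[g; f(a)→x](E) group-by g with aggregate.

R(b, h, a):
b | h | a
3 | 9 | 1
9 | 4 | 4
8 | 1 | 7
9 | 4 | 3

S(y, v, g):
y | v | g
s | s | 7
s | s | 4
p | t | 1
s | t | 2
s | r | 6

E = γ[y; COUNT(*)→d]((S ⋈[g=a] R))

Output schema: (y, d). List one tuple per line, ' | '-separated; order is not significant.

Stepwise |·|:
  S → 5
  R → 4
  (S ⋈[g=a] R) → 3
  γ[y; COUNT(*)→d]((S ⋈[g=a] R)) → 2

== RESULT ==
y | d
p | 1
s | 2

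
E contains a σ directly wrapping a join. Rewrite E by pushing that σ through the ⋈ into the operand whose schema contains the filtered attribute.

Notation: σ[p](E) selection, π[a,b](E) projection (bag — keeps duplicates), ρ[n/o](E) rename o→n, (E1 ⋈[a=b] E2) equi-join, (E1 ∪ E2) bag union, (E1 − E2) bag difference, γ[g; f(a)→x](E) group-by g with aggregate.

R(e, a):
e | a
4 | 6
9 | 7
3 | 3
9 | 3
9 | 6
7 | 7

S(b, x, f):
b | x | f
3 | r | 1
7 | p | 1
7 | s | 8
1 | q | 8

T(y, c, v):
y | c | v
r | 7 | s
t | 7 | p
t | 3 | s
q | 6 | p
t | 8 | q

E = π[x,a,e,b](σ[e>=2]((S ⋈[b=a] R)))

σ filters on e, owned by the right side.
E' = π[x,a,e,b]((S ⋈[b=a] σ[e>=2](R)))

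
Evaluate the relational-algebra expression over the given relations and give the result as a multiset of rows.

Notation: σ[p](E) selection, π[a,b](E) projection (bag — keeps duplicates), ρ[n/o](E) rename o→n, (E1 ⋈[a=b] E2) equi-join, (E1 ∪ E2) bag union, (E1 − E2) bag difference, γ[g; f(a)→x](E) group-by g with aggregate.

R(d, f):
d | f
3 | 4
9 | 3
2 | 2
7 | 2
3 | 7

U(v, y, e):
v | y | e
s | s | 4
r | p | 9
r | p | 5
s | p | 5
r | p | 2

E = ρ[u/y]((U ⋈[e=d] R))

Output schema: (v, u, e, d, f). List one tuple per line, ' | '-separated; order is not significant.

Per-node cardinality:
  U → 5
  R → 5
  (U ⋈[e=d] R) → 2
  ρ[u/y]((U ⋈[e=d] R)) → 2

== RESULT ==
v | u | e | d | f
r | p | 2 | 2 | 2
r | p | 9 | 9 | 3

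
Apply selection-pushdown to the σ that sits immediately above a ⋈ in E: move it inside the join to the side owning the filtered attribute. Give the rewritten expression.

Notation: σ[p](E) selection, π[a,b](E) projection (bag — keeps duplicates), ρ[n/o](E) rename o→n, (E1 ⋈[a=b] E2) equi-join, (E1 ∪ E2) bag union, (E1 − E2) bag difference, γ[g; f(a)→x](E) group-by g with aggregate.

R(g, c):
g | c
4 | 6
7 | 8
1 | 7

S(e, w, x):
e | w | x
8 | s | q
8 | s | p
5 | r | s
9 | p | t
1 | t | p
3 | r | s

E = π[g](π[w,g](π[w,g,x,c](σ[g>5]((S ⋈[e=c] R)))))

σ filters on g, owned by the right side.
E' = π[g](π[w,g](π[w,g,x,c]((S ⋈[e=c] σ[g>5](R)))))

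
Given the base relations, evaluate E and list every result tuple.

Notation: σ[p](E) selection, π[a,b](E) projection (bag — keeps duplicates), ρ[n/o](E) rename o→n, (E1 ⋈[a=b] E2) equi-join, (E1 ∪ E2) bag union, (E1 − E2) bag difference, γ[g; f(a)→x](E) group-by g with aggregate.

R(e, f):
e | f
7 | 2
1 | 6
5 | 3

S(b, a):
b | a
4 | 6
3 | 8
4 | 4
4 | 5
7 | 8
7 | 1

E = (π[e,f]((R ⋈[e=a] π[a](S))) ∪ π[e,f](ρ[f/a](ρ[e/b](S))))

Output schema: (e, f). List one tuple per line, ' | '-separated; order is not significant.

Stepwise |·|:
  R → 3
  S → 6
  π[a](S) → 6
  (R ⋈[e=a] π[a](S)) → 2
  π[e,f]((R ⋈[e=a] π[a](S))) → 2
  S → 6
  ρ[e/b](S) → 6
  ρ[f/a](ρ[e/b](S)) → 6
  π[e,f](ρ[f/a](ρ[e/b](S))) → 6
  (π[e,f]((R ⋈[e=a] π[a](S))) ∪ π[e,f](ρ[f/a](ρ[e/b](S)))) → 8

== RESULT ==
e | f
1 | 6
3 | 8
4 | 4
4 | 5
4 | 6
5 | 3
7 | 1
7 | 8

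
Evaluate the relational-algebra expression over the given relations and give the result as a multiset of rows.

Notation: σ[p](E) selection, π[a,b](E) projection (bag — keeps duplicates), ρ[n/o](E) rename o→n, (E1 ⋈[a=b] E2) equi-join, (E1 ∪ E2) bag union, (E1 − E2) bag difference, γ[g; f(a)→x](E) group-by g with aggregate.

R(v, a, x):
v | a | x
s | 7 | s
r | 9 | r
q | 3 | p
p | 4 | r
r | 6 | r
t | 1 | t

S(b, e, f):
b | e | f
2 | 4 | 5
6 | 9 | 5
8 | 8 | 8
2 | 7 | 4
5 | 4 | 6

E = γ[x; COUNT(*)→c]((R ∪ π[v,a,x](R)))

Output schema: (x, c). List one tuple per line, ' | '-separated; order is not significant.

Subexpression sizes:
  R → 6
  R → 6
  π[v,a,x](R) → 6
  (R ∪ π[v,a,x](R)) → 12
  γ[x; COUNT(*)→c]((R ∪ π[v,a,x](R))) → 4

== RESULT ==
x | c
p | 2
r | 6
s | 2
t | 2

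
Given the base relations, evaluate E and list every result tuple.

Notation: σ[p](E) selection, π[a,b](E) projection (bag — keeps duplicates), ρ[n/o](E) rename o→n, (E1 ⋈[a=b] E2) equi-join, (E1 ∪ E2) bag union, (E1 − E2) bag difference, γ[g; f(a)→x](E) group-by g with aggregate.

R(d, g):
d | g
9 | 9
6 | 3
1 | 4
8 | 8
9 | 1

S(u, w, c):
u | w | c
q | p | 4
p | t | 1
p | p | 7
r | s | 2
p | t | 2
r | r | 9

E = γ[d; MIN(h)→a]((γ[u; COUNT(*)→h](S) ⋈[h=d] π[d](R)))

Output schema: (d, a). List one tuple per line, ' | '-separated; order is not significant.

Subexpression sizes:
  S → 6
  γ[u; COUNT(*)→h](S) → 3
  R → 5
  π[d](R) → 5
  (γ[u; COUNT(*)→h](S) ⋈[h=d] π[d](R)) → 1
  γ[d; MIN(h)→a]((γ[u; COUNT(*)→h](S) ⋈[h=d] π[d](R))) → 1

== RESULT ==
d | a
1 | 1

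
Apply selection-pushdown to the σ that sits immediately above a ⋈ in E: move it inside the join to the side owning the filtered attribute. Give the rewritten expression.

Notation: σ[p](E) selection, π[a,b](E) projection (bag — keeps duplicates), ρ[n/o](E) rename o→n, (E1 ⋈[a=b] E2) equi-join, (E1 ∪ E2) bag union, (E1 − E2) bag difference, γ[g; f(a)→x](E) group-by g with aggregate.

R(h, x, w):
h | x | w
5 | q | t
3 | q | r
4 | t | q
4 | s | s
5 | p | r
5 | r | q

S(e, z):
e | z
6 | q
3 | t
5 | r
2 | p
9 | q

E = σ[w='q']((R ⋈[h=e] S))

σ filters on w, owned by the left side.
E' = (σ[w='q'](R) ⋈[h=e] S)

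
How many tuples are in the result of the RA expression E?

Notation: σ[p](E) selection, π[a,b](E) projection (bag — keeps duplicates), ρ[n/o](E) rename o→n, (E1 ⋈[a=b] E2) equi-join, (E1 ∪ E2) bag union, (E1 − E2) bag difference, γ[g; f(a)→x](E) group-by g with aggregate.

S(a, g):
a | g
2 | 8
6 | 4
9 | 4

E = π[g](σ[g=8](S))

Row counts bottom-up:
  S → 3
  σ[g=8](S) → 1
  π[g](σ[g=8](S)) → 1

|E| = 1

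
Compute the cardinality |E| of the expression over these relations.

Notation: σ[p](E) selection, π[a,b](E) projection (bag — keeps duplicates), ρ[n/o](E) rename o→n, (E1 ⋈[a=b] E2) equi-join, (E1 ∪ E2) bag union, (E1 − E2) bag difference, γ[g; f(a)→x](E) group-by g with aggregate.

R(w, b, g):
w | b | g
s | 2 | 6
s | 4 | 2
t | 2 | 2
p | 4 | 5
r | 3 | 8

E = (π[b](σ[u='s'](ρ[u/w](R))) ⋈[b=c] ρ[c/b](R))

Subexpression sizes:
  R → 5
  ρ[u/w](R) → 5
  σ[u='s'](ρ[u/w](R)) → 2
  π[b](σ[u='s'](ρ[u/w](R))) → 2
  R → 5
  ρ[c/b](R) → 5
  (π[b](σ[u='s'](ρ[u/w](R))) ⋈[b=c] ρ[c/b](R)) → 4

|E| = 4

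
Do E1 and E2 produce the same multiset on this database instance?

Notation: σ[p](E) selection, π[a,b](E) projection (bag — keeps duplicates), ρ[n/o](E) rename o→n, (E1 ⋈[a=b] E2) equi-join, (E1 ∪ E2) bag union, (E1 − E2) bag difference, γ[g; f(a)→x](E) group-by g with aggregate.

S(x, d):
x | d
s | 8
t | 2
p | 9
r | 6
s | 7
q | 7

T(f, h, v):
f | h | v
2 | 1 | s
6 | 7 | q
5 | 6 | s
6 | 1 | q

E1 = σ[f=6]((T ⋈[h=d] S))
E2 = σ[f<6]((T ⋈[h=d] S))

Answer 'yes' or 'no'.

E1 subexpression sizes:
  T → 4
  S → 6
  (T ⋈[h=d] S) → 3
  σ[f=6]((T ⋈[h=d] S)) → 2
E2 subexpression sizes:
  T → 4
  S → 6
  (T ⋈[h=d] S) → 3
  σ[f<6]((T ⋈[h=d] S)) → 1

E1 result:
f | h | v | x | d
6 | 7 | q | q | 7
6 | 7 | q | s | 7
E2 result:
f | h | v | x | d
5 | 6 | s | r | 6
Witness: (6, 7, 'q', 's', 7) appears 1× in E1 but 0× in E2.

no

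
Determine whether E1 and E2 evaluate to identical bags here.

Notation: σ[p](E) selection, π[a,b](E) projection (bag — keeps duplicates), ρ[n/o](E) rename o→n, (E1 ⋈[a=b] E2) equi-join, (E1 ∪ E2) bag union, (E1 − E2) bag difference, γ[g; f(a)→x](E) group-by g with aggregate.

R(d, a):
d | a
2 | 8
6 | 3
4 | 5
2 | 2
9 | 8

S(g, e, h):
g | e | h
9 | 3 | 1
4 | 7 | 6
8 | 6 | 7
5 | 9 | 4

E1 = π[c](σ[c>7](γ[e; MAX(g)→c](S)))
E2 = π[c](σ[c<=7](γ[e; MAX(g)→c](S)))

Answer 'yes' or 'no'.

E1 subexpression sizes:
  S → 4
  γ[e; MAX(g)→c](S) → 4
  σ[c>7](γ[e; MAX(g)→c](S)) → 2
  π[c](σ[c>7](γ[e; MAX(g)→c](S))) → 2
E2 subexpression sizes:
  S → 4
  γ[e; MAX(g)→c](S) → 4
  σ[c<=7](γ[e; MAX(g)→c](S)) → 2
  π[c](σ[c<=7](γ[e; MAX(g)→c](S))) → 2

E1 result:
c
8
9
E2 result:
c
4
5
Witness: (8,) appears 1× in E1 but 0× in E2.

no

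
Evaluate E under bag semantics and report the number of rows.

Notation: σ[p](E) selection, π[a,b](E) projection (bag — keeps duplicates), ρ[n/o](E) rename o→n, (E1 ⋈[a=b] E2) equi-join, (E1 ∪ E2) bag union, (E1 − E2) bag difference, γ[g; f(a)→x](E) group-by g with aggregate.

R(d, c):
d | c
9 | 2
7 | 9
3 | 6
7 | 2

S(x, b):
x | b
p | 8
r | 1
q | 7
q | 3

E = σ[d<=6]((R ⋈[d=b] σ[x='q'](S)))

Per-node cardinality:
  R → 4
  S → 4
  σ[x='q'](S) → 2
  (R ⋈[d=b] σ[x='q'](S)) → 3
  σ[d<=6]((R ⋈[d=b] σ[x='q'](S))) → 1

|E| = 1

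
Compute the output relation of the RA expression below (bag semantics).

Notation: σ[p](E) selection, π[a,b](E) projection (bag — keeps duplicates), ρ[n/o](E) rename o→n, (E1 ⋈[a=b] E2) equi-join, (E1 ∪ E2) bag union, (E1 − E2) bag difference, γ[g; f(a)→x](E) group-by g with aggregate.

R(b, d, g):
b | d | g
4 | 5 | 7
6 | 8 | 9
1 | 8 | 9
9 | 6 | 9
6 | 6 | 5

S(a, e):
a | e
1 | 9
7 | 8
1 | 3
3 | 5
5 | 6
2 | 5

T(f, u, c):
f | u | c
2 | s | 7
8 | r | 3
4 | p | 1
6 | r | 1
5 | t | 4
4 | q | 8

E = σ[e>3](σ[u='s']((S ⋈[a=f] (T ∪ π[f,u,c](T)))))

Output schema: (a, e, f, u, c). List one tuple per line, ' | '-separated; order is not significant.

Per-node cardinality:
  S → 6
  T → 6
  T → 6
  π[f,u,c](T) → 6
  (T ∪ π[f,u,c](T)) → 12
  (S ⋈[a=f] (T ∪ π[f,u,c](T))) → 4
  σ[u='s']((S ⋈[a=f] (T ∪ π[f,u,c](T)))) → 2
  σ[e>3](σ[u='s']((S ⋈[a=f] (T ∪ π[f,u,c](T))))) → 2

== RESULT ==
a | e | f | u | c
2 | 5 | 2 | s | 7
2 | 5 | 2 | s | 7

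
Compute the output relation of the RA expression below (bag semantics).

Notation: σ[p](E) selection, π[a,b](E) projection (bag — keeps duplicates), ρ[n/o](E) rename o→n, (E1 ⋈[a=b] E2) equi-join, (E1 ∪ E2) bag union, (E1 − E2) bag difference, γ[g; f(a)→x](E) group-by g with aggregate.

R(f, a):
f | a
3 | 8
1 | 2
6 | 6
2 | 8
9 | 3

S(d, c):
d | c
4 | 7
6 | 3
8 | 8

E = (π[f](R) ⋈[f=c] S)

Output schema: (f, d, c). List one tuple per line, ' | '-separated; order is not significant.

Per-node cardinality:
  R → 5
  π[f](R) → 5
  S → 3
  (π[f](R) ⋈[f=c] S) → 1

== RESULT ==
f | d | c
3 | 6 | 3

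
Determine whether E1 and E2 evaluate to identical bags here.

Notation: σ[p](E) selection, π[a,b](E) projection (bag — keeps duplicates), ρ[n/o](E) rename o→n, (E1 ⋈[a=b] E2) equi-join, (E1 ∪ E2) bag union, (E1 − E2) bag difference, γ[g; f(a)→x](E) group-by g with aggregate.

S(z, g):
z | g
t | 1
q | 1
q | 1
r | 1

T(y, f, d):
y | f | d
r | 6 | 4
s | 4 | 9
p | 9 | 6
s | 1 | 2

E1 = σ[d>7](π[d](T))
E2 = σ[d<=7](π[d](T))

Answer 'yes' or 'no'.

E1 subexpression sizes:
  T → 4
  π[d](T) → 4
  σ[d>7](π[d](T)) → 1
E2 subexpression sizes:
  T → 4
  π[d](T) → 4
  σ[d<=7](π[d](T)) → 3

E1 result:
d
9
E2 result:
d
2
4
6
Witness: (6,) appears 0× in E1 but 1× in E2.

no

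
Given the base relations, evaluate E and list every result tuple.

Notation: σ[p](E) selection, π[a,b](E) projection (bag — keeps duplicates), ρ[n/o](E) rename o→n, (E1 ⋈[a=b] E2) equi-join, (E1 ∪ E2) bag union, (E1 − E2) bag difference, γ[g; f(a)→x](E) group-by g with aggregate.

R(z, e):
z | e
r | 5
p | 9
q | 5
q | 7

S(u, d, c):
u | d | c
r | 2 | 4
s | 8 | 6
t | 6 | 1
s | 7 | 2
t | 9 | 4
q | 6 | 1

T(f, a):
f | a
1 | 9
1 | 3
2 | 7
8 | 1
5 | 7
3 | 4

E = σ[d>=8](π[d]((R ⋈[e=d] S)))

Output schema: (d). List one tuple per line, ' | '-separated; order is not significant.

Row counts bottom-up:
  R → 4
  S → 6
  (R ⋈[e=d] S) → 2
  π[d]((R ⋈[e=d] S)) → 2
  σ[d>=8](π[d]((R ⋈[e=d] S))) → 1

== RESULT ==
d
9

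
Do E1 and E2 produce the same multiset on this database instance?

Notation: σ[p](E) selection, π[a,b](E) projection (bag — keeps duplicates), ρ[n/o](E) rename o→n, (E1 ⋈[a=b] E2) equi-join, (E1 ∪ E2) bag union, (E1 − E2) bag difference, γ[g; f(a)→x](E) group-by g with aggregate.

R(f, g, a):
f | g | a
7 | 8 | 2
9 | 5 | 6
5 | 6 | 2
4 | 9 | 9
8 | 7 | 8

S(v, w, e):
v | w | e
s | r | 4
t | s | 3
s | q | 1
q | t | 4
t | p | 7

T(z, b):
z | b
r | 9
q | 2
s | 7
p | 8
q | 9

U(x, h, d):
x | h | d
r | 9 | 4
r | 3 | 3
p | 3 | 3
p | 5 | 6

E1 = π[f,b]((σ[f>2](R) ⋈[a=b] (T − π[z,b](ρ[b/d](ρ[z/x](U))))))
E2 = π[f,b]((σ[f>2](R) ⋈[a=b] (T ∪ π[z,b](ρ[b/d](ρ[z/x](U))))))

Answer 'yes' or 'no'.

E1 row counts bottom-up:
  R → 5
  σ[f>2](R) → 5
  T → 5
  U → 4
  ρ[z/x](U) → 4
  ρ[b/d](ρ[z/x](U)) → 4
  π[z,b](ρ[b/d](ρ[z/x](U))) → 4
  (T − π[z,b](ρ[b/d](ρ[z/x](U)))) → 5
  (σ[f>2](R) ⋈[a=b] (T − π[z,b](ρ[b/d](ρ[z/x](U))))) → 5
  π[f,b]((σ[f>2](R) ⋈[a=b] (T − π[z,b](ρ[b/d](ρ[z/x](U)))))) → 5
E2 row counts bottom-up:
  R → 5
  σ[f>2](R) → 5
  T → 5
  U → 4
  ρ[z/x](U) → 4
  ρ[b/d](ρ[z/x](U)) → 4
  π[z,b](ρ[b/d](ρ[z/x](U))) → 4
  (T ∪ π[z,b](ρ[b/d](ρ[z/x](U)))) → 9
  (σ[f>2](R) ⋈[a=b] (T ∪ π[z,b](ρ[b/d](ρ[z/x](U))))) → 6
  π[f,b]((σ[f>2](R) ⋈[a=b] (T ∪ π[z,b](ρ[b/d](ρ[z/x](U)))))) → 6

E1 result:
f | b
4 | 9
4 | 9
5 | 2
7 | 2
8 | 8
E2 result:
f | b
4 | 9
4 | 9
5 | 2
7 | 2
8 | 8
9 | 6
Witness: (9, 6) appears 0× in E1 but 1× in E2.

no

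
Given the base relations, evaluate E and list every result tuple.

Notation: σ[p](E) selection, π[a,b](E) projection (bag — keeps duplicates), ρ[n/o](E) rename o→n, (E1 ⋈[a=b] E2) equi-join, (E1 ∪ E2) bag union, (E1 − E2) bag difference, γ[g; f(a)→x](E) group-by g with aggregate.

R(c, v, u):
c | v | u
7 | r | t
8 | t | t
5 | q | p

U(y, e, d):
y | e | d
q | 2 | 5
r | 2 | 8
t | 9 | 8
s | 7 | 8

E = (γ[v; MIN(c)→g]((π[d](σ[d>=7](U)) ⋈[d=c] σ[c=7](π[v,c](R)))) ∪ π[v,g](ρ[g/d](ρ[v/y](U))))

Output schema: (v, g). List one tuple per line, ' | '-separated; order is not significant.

Subexpression sizes:
  U → 4
  σ[d>=7](U) → 3
  π[d](σ[d>=7](U)) → 3
  R → 3
  π[v,c](R) → 3
  σ[c=7](π[v,c](R)) → 1
  (π[d](σ[d>=7](U)) ⋈[d=c] σ[c=7](π[v,c](R))) → 0
  γ[v; MIN(c)→g]((π[d](σ[d>=7](U)) ⋈[d=c] σ[c=7](π[v,c](R)))) → 0
  U → 4
  ρ[v/y](U) → 4
  ρ[g/d](ρ[v/y](U)) → 4
  π[v,g](ρ[g/d](ρ[v/y](U))) → 4
  (γ[v; MIN(c)→g]((π[d](σ[d>=7](U)) ⋈[d=c] σ[c=7](π[v,c](R)))) ∪ π[v,g](ρ[g/d](ρ[v/y](U)))) → 4

== RESULT ==
v | g
q | 5
r | 8
s | 8
t | 8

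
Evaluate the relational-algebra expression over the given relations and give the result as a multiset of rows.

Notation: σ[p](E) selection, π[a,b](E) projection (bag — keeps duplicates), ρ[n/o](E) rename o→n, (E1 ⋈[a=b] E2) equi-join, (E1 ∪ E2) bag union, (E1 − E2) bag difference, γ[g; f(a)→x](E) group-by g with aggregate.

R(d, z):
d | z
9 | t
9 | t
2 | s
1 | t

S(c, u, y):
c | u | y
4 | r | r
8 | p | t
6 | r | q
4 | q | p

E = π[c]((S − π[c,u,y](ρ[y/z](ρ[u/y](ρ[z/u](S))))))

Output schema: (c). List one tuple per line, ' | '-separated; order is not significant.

Stepwise |·|:
  S → 4
  S → 4
  ρ[z/u](S) → 4
  ρ[u/y](ρ[z/u](S)) → 4
  ρ[y/z](ρ[u/y](ρ[z/u](S))) → 4
  π[c,u,y](ρ[y/z](ρ[u/y](ρ[z/u](S)))) → 4
  (S − π[c,u,y](ρ[y/z](ρ[u/y](ρ[z/u](S))))) → 3
  π[c]((S − π[c,u,y](ρ[y/z](ρ[u/y](ρ[z/u](S)))))) → 3

== RESULT ==
c
4
6
8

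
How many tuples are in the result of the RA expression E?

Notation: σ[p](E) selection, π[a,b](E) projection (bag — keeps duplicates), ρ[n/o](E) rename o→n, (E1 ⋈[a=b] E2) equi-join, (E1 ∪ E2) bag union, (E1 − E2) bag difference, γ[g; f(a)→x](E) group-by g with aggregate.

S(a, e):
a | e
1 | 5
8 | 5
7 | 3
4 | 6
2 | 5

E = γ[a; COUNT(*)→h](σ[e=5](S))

Row counts bottom-up:
  S → 5
  σ[e=5](S) → 3
  γ[a; COUNT(*)→h](σ[e=5](S)) → 3

|E| = 3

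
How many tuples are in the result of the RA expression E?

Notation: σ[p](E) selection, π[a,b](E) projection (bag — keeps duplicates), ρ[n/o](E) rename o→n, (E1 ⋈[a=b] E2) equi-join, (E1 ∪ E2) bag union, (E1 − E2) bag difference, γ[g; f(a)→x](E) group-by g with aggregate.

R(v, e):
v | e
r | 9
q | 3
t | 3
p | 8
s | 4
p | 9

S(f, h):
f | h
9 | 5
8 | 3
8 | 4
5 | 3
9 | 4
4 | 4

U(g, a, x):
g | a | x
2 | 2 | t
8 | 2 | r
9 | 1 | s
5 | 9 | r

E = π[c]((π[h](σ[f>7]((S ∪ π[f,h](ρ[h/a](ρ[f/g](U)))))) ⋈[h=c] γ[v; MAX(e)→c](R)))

Subexpression sizes:
  S → 6
  U → 4
  ρ[f/g](U) → 4
  ρ[h/a](ρ[f/g](U)) → 4
  π[f,h](ρ[h/a](ρ[f/g](U))) → 4
  (S ∪ π[f,h](ρ[h/a](ρ[f/g](U)))) → 10
  σ[f>7]((S ∪ π[f,h](ρ[h/a](ρ[f/g](U))))) → 6
  π[h](σ[f>7]((S ∪ π[f,h](ρ[h/a](ρ[f/g](U)))))) → 6
  R → 6
  γ[v; MAX(e)→c](R) → 5
  (π[h](σ[f>7]((S ∪ π[f,h](ρ[h/a](ρ[f/g](U)))))) ⋈[h=c] γ[v; MAX(e)→c](R)) → 4
  π[c]((π[h](σ[f>7]((S ∪ π[f,h](ρ[h/a](ρ[f/g](U)))))) ⋈[h=c] γ[v; MAX(e)→c](R))) → 4

|E| = 4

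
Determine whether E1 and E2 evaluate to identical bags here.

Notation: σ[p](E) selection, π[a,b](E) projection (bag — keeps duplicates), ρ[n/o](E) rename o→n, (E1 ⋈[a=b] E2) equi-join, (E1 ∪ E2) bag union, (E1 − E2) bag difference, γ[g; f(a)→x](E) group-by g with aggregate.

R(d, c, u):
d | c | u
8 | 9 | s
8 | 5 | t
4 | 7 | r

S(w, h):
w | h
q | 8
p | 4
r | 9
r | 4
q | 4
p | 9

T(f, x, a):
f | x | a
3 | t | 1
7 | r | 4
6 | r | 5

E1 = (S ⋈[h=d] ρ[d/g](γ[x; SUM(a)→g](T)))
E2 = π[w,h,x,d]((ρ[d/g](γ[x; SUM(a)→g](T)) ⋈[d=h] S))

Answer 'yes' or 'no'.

E1 row counts bottom-up:
  S → 6
  T → 3
  γ[x; SUM(a)→g](T) → 2
  ρ[d/g](γ[x; SUM(a)→g](T)) → 2
  (S ⋈[h=d] ρ[d/g](γ[x; SUM(a)→g](T))) → 2
E2 row counts bottom-up:
  T → 3
  γ[x; SUM(a)→g](T) → 2
  ρ[d/g](γ[x; SUM(a)→g](T)) → 2
  S → 6
  (ρ[d/g](γ[x; SUM(a)→g](T)) ⋈[d=h] S) → 2
  π[w,h,x,d]((ρ[d/g](γ[x; SUM(a)→g](T)) ⋈[d=h] S)) → 2

E1 and E2 produce the same multiset:
w | h | x | d
p | 9 | r | 9
r | 9 | r | 9

yes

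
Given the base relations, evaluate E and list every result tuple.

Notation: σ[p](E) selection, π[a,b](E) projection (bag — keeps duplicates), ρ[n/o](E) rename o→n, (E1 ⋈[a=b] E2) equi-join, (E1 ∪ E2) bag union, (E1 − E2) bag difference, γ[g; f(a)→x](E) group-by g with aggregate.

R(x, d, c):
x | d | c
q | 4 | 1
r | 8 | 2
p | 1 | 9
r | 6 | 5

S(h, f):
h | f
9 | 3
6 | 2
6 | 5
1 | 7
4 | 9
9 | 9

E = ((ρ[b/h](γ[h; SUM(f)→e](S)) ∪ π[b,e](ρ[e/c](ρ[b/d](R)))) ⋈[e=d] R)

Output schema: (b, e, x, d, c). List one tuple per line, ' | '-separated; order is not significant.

Stepwise |·|:
  S → 6
  γ[h; SUM(f)→e](S) → 4
  ρ[b/h](γ[h; SUM(f)→e](S)) → 4
  R → 4
  ρ[b/d](R) → 4
  ρ[e/c](ρ[b/d](R)) → 4
  π[b,e](ρ[e/c](ρ[b/d](R))) → 4
  (ρ[b/h](γ[h; SUM(f)→e](S)) ∪ π[b,e](ρ[e/c](ρ[b/d](R)))) → 8
  R → 4
  ((ρ[b/h](γ[h; SUM(f)→e](S)) ∪ π[b,e](ρ[e/c](ρ[b/d](R)))) ⋈[e=d] R) → 1

== RESULT ==
b | e | x | d | c
4 | 1 | p | 1 | 9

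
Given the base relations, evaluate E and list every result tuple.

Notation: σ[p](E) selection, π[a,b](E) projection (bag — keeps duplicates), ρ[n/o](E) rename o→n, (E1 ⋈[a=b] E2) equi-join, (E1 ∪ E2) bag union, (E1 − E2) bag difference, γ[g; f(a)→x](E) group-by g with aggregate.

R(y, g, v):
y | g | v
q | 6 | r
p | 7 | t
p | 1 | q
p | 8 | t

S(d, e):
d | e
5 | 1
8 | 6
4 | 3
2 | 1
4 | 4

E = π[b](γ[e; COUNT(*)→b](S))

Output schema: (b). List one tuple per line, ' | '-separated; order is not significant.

Row counts bottom-up:
  S → 5
  γ[e; COUNT(*)→b](S) → 4
  π[b](γ[e; COUNT(*)→b](S)) → 4

== RESULT ==
b
1
1
1
2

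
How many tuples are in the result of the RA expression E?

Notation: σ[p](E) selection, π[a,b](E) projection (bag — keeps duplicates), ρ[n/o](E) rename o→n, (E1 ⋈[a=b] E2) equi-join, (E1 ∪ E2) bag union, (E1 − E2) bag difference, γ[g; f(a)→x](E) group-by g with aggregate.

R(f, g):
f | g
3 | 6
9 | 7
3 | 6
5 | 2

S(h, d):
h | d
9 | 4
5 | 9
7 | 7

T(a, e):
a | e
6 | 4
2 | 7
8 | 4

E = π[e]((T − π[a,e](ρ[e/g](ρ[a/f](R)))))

Row counts bottom-up:
  T → 3
  R → 4
  ρ[a/f](R) → 4
  ρ[e/g](ρ[a/f](R)) → 4
  π[a,e](ρ[e/g](ρ[a/f](R))) → 4
  (T − π[a,e](ρ[e/g](ρ[a/f](R)))) → 3
  π[e]((T − π[a,e](ρ[e/g](ρ[a/f](R))))) → 3

|E| = 3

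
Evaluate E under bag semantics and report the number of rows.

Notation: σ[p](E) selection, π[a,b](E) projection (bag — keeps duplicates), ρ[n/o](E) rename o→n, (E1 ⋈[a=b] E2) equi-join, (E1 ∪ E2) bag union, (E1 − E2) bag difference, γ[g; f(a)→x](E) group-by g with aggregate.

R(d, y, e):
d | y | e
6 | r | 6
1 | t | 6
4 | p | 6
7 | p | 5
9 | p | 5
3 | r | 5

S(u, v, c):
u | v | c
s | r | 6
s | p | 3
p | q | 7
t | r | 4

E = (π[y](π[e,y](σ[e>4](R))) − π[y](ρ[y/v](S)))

Row counts bottom-up:
  R → 6
  σ[e>4](R) → 6
  π[e,y](σ[e>4](R)) → 6
  π[y](π[e,y](σ[e>4](R))) → 6
  S → 4
  ρ[y/v](S) → 4
  π[y](ρ[y/v](S)) → 4
  (π[y](π[e,y](σ[e>4](R))) − π[y](ρ[y/v](S))) → 3

|E| = 3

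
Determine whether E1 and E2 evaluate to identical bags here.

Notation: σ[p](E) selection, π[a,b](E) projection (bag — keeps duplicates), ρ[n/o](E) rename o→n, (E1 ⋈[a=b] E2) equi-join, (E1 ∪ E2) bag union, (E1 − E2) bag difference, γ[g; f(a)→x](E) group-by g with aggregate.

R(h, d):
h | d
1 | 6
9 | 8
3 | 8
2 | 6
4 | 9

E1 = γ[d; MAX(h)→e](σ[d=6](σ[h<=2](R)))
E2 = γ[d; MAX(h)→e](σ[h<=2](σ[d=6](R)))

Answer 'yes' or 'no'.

E1 row counts bottom-up:
  R → 5
  σ[h<=2](R) → 2
  σ[d=6](σ[h<=2](R)) → 2
  γ[d; MAX(h)→e](σ[d=6](σ[h<=2](R))) → 1
E2 row counts bottom-up:
  R → 5
  σ[d=6](R) → 2
  σ[h<=2](σ[d=6](R)) → 2
  γ[d; MAX(h)→e](σ[h<=2](σ[d=6](R))) → 1

E1 and E2 produce the same multiset:
d | e
6 | 2

yes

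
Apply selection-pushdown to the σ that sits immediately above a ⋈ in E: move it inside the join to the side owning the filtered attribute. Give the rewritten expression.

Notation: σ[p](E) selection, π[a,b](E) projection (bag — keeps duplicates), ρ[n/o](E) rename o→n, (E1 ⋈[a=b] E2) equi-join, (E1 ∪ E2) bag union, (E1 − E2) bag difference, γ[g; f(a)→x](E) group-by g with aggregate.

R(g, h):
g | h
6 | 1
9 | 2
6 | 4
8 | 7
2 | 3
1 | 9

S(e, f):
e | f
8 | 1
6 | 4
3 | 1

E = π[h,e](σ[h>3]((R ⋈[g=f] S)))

σ filters on h, owned by the left side.
E' = π[h,e]((σ[h>3](R) ⋈[g=f] S))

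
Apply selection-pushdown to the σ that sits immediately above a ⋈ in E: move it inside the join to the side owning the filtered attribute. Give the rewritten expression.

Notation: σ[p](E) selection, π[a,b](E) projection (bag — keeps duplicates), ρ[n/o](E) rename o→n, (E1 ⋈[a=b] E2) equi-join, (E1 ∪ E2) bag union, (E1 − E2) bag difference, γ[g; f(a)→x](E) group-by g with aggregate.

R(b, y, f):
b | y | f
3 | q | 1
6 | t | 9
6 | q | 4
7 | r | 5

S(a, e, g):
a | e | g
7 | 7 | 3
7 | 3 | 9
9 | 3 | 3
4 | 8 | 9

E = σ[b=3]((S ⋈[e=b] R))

σ filters on b, owned by the right side.
E' = (S ⋈[e=b] σ[b=3](R))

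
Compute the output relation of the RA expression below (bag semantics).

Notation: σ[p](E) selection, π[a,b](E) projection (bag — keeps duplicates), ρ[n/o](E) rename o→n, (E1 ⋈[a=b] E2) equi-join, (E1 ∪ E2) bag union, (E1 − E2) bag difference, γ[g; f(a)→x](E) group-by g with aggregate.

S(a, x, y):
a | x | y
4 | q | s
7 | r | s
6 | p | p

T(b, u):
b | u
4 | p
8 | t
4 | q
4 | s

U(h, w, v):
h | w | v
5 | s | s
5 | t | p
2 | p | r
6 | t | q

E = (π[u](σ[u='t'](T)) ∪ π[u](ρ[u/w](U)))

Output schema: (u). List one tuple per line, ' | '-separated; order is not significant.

Stepwise |·|:
  T → 4
  σ[u='t'](T) → 1
  π[u](σ[u='t'](T)) → 1
  U → 4
  ρ[u/w](U) → 4
  π[u](ρ[u/w](U)) → 4
  (π[u](σ[u='t'](T)) ∪ π[u](ρ[u/w](U))) → 5

== RESULT ==
u
p
s
t
t
t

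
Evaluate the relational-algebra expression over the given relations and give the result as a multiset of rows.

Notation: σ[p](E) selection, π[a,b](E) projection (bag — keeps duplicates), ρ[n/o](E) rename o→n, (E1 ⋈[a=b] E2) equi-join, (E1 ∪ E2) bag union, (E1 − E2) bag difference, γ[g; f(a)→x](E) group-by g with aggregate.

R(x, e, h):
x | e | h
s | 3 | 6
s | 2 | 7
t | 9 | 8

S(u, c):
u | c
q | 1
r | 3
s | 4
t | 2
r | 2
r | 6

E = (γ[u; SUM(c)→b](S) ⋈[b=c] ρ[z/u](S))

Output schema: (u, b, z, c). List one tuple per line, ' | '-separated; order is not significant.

Row counts bottom-up:
  S → 6
  γ[u; SUM(c)→b](S) → 4
  S → 6
  ρ[z/u](S) → 6
  (γ[u; SUM(c)→b](S) ⋈[b=c] ρ[z/u](S)) → 4

== RESULT ==
u | b | z | c
q | 1 | q | 1
s | 4 | s | 4
t | 2 | r | 2
t | 2 | t | 2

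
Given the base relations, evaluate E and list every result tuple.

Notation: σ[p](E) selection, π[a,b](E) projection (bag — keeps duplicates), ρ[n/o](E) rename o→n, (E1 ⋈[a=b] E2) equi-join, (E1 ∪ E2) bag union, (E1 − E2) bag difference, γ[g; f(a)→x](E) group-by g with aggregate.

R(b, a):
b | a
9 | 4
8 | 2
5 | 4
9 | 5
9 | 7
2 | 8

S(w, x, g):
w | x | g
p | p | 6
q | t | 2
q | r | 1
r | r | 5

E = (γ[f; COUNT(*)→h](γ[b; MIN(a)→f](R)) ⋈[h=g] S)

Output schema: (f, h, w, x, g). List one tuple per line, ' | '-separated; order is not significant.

Stepwise |·|:
  R → 6
  γ[b; MIN(a)→f](R) → 4
  γ[f; COUNT(*)→h](γ[b; MIN(a)→f](R)) → 3
  S → 4
  (γ[f; COUNT(*)→h](γ[b; MIN(a)→f](R)) ⋈[h=g] S) → 3

== RESULT ==
f | h | w | x | g
2 | 1 | q | r | 1
4 | 2 | q | t | 2
8 | 1 | q | r | 1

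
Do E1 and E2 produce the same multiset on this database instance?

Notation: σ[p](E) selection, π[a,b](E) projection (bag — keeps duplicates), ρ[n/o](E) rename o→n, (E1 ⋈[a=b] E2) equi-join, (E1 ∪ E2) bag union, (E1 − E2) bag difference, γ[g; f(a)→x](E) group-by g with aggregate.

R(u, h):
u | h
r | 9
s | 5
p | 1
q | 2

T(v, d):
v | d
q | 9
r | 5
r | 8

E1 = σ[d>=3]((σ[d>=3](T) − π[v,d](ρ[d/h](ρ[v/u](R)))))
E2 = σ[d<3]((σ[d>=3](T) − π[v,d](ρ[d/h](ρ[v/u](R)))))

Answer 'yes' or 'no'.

E1 subexpression sizes:
  T → 3
  σ[d>=3](T) → 3
  R → 4
  ρ[v/u](R) → 4
  ρ[d/h](ρ[v/u](R)) → 4
  π[v,d](ρ[d/h](ρ[v/u](R))) → 4
  (σ[d>=3](T) − π[v,d](ρ[d/h](ρ[v/u](R)))) → 3
  σ[d>=3]((σ[d>=3](T) − π[v,d](ρ[d/h](ρ[v/u](R))))) → 3
E2 subexpression sizes:
  T → 3
  σ[d>=3](T) → 3
  R → 4
  ρ[v/u](R) → 4
  ρ[d/h](ρ[v/u](R)) → 4
  π[v,d](ρ[d/h](ρ[v/u](R))) → 4
  (σ[d>=3](T) − π[v,d](ρ[d/h](ρ[v/u](R)))) → 3
  σ[d<3]((σ[d>=3](T) − π[v,d](ρ[d/h](ρ[v/u](R))))) → 0

E1 result:
v | d
q | 9
r | 5
r | 8
E2 result:
v | d
(0 rows)
Witness: ('q', 9) appears 1× in E1 but 0× in E2.

no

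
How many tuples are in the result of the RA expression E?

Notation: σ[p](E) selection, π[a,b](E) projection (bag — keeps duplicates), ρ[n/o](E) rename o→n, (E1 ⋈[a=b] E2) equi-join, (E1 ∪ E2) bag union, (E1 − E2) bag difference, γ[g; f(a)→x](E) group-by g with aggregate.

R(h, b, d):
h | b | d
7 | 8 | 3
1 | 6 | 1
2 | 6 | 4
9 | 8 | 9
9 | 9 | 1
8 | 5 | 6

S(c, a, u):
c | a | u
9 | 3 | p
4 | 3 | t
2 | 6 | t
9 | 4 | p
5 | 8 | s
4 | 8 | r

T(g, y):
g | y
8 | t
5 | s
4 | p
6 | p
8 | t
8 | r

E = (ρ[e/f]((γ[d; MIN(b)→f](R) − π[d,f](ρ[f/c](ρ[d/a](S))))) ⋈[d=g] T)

Per-node cardinality:
  R → 6
  γ[d; MIN(b)→f](R) → 5
  S → 6
  ρ[d/a](S) → 6
  ρ[f/c](ρ[d/a](S)) → 6
  π[d,f](ρ[f/c](ρ[d/a](S))) → 6
  (γ[d; MIN(b)→f](R) − π[d,f](ρ[f/c](ρ[d/a](S)))) → 5
  ρ[e/f]((γ[d; MIN(b)→f](R) − π[d,f](ρ[f/c](ρ[d/a](S))))) → 5
  T → 6
  (ρ[e/f]((γ[d; MIN(b)→f](R) − π[d,f](ρ[f/c](ρ[d/a](S))))) ⋈[d=g] T) → 2

|E| = 2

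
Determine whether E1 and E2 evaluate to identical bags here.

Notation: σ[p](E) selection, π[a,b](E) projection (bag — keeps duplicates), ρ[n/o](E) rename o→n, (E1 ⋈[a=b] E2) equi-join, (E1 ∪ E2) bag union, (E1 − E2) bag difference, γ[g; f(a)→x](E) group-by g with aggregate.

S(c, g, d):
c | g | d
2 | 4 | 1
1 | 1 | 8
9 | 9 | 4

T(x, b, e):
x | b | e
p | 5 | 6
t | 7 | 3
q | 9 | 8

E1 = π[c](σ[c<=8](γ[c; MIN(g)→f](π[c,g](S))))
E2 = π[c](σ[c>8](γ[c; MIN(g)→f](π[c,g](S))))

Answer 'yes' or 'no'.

E1 row counts bottom-up:
  S → 3
  π[c,g](S) → 3
  γ[c; MIN(g)→f](π[c,g](S)) → 3
  σ[c<=8](γ[c; MIN(g)→f](π[c,g](S))) → 2
  π[c](σ[c<=8](γ[c; MIN(g)→f](π[c,g](S)))) → 2
E2 row counts bottom-up:
  S → 3
  π[c,g](S) → 3
  γ[c; MIN(g)→f](π[c,g](S)) → 3
  σ[c>8](γ[c; MIN(g)→f](π[c,g](S))) → 1
  π[c](σ[c>8](γ[c; MIN(g)→f](π[c,g](S)))) → 1

E1 result:
c
1
2
E2 result:
c
9
Witness: (1,) appears 1× in E1 but 0× in E2.

no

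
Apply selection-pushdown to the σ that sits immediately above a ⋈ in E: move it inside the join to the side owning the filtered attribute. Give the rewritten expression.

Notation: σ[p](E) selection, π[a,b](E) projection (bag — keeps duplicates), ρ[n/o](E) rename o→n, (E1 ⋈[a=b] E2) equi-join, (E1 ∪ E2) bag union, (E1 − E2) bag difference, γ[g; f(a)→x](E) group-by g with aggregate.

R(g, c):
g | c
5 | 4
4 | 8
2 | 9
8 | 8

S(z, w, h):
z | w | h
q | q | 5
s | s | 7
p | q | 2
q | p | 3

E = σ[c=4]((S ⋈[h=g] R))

σ filters on c, owned by the right side.
E' = (S ⋈[h=g] σ[c=4](R))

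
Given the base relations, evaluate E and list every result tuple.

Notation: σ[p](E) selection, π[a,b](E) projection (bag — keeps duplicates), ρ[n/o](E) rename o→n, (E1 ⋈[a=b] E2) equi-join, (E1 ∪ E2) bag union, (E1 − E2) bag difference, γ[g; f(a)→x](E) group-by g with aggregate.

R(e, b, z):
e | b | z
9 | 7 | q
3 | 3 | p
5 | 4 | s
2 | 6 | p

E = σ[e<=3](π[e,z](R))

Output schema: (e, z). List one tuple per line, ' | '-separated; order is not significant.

Stepwise |·|:
  R → 4
  π[e,z](R) → 4
  σ[e<=3](π[e,z](R)) → 2

== RESULT ==
e | z
2 | p
3 | p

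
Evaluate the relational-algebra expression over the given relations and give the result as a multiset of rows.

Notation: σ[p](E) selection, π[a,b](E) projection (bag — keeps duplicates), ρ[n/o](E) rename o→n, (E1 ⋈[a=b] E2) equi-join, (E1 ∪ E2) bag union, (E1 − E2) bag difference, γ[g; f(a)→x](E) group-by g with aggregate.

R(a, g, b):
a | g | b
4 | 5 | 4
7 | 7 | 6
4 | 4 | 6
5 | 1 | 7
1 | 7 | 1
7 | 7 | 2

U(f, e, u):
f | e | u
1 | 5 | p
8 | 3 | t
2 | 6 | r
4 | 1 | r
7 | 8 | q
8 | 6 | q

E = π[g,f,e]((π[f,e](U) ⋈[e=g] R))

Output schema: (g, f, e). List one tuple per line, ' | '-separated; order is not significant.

Subexpression sizes:
  U → 6
  π[f,e](U) → 6
  R → 6
  (π[f,e](U) ⋈[e=g] R) → 2
  π[g,f,e]((π[f,e](U) ⋈[e=g] R)) → 2

== RESULT ==
g | f | e
1 | 4 | 1
5 | 1 | 5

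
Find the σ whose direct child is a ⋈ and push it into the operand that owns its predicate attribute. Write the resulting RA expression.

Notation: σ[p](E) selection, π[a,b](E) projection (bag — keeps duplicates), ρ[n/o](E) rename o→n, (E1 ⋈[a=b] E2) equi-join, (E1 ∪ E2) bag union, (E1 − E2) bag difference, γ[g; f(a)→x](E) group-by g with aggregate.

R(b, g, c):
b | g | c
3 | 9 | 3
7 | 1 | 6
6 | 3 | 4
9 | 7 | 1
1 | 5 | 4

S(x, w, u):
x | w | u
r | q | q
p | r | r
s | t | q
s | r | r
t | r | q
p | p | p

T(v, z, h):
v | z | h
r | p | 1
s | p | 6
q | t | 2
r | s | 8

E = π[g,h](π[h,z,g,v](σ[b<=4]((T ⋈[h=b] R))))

σ filters on b, owned by the right side.
E' = π[g,h](π[h,z,g,v]((T ⋈[h=b] σ[b<=4](R))))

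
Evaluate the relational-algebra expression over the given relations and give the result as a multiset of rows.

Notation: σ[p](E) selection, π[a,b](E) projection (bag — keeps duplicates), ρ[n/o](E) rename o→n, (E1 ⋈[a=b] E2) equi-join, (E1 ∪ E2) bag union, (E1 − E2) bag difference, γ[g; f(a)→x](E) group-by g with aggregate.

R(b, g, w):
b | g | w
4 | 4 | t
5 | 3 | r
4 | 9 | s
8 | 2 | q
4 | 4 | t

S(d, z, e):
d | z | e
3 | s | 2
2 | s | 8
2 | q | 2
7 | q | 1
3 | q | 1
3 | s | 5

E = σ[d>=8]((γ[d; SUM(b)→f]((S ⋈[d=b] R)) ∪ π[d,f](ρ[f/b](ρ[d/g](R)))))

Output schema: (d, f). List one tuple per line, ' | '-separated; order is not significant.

Subexpression sizes:
  S → 6
  R → 5
  (S ⋈[d=b] R) → 0
  γ[d; SUM(b)→f]((S ⋈[d=b] R)) → 0
  R → 5
  ρ[d/g](R) → 5
  ρ[f/b](ρ[d/g](R)) → 5
  π[d,f](ρ[f/b](ρ[d/g](R))) → 5
  (γ[d; SUM(b)→f]((S ⋈[d=b] R)) ∪ π[d,f](ρ[f/b](ρ[d/g](R)))) → 5
  σ[d>=8]((γ[d; SUM(b)→f]((S ⋈[d=b] R)) ∪ π[d,f](ρ[f/b](ρ[d/g](R))))) → 1

== RESULT ==
d | f
9 | 4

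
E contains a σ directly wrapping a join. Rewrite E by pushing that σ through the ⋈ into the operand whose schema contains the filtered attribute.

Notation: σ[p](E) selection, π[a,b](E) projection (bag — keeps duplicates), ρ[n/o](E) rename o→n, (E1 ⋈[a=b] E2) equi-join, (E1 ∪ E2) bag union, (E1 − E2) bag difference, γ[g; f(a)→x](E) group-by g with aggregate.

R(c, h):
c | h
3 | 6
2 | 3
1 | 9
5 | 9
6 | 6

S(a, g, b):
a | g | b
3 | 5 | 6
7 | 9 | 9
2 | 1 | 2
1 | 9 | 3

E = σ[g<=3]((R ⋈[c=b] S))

σ filters on g, owned by the right side.
E' = (R ⋈[c=b] σ[g<=3](S))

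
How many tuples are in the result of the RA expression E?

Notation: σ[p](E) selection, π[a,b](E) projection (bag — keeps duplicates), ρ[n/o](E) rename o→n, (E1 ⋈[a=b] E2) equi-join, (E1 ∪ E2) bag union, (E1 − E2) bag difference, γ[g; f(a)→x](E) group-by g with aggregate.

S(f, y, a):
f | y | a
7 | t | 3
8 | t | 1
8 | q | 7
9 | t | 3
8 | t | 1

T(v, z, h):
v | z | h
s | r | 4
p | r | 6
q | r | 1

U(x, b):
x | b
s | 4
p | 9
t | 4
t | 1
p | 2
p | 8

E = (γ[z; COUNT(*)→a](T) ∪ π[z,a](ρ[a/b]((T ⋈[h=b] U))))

Stepwise |·|:
  T → 3
  γ[z; COUNT(*)→a](T) → 1
  T → 3
  U → 6
  (T ⋈[h=b] U) → 3
  ρ[a/b]((T ⋈[h=b] U)) → 3
  π[z,a](ρ[a/b]((T ⋈[h=b] U))) → 3
  (γ[z; COUNT(*)→a](T) ∪ π[z,a](ρ[a/b]((T ⋈[h=b] U)))) → 4

|E| = 4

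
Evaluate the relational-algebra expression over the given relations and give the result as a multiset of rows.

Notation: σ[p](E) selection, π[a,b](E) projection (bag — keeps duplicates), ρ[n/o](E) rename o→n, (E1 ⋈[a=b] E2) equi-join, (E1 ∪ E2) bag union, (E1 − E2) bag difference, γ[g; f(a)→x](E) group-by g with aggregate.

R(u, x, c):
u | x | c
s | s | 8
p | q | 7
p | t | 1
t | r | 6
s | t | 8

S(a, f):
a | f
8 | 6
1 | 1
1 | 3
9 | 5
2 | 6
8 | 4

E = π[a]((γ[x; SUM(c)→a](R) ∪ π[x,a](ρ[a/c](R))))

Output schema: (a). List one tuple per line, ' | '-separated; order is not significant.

Stepwise |·|:
  R → 5
  γ[x; SUM(c)→a](R) → 4
  R → 5
  ρ[a/c](R) → 5
  π[x,a](ρ[a/c](R)) → 5
  (γ[x; SUM(c)→a](R) ∪ π[x,a](ρ[a/c](R))) → 9
  π[a]((γ[x; SUM(c)→a](R) ∪ π[x,a](ρ[a/c](R)))) → 9

== RESULT ==
a
1
6
6
7
7
8
8
8
9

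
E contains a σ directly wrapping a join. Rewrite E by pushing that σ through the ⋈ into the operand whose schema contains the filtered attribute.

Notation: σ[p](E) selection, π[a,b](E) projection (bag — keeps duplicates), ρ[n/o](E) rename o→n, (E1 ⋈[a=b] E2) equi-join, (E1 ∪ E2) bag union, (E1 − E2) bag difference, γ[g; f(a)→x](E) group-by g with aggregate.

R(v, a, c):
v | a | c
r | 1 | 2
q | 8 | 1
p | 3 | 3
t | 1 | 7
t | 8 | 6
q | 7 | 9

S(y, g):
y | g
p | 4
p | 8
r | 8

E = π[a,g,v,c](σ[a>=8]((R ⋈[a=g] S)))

σ filters on a, owned by the left side.
E' = π[a,g,v,c]((σ[a>=8](R) ⋈[a=g] S))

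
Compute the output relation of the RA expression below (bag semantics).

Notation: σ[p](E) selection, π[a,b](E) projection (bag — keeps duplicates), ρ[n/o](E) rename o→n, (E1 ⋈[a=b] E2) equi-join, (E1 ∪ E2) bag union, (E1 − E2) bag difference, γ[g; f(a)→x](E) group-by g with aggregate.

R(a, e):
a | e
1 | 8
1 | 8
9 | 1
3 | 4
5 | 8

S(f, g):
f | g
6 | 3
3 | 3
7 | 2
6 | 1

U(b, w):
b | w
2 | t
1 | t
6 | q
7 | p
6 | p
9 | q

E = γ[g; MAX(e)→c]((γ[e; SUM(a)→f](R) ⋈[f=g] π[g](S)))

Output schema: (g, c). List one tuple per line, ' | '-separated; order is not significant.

Subexpression sizes:
  R → 5
  γ[e; SUM(a)→f](R) → 3
  S → 4
  π[g](S) → 4
  (γ[e; SUM(a)→f](R) ⋈[f=g] π[g](S)) → 2
  γ[g; MAX(e)→c]((γ[e; SUM(a)→f](R) ⋈[f=g] π[g](S))) → 1

== RESULT ==
g | c
3 | 4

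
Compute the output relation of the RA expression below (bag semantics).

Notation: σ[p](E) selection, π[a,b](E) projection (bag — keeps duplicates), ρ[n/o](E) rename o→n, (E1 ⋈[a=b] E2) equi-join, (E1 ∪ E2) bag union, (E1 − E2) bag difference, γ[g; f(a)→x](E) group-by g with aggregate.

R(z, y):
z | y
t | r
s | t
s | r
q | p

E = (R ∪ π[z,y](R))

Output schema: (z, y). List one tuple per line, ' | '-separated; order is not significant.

Stepwise |·|:
  R → 4
  R → 4
  π[z,y](R) → 4
  (R ∪ π[z,y](R)) → 8

== RESULT ==
z | y
q | p
q | p
s | r
s | r
s | t
s | t
t | r
t | r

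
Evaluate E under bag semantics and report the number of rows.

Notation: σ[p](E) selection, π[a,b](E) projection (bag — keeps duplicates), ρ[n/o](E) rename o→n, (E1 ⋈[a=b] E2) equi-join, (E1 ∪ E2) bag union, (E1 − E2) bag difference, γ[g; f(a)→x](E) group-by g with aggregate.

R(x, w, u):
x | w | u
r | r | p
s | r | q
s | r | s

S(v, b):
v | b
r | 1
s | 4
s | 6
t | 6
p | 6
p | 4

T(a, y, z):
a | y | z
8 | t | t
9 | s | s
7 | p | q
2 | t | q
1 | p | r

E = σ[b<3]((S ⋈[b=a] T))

Stepwise |·|:
  S → 6
  T → 5
  (S ⋈[b=a] T) → 1
  σ[b<3]((S ⋈[b=a] T)) → 1

|E| = 1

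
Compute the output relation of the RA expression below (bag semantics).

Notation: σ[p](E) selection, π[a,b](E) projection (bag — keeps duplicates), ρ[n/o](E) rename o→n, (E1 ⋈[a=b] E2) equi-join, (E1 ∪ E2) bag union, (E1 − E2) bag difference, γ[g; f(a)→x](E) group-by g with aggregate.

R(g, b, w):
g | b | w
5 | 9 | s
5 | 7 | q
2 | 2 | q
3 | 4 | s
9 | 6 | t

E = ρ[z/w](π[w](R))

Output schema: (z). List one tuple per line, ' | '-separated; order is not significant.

Stepwise |·|:
  R → 5
  π[w](R) → 5
  ρ[z/w](π[w](R)) → 5

== RESULT ==
z
q
q
s
s
t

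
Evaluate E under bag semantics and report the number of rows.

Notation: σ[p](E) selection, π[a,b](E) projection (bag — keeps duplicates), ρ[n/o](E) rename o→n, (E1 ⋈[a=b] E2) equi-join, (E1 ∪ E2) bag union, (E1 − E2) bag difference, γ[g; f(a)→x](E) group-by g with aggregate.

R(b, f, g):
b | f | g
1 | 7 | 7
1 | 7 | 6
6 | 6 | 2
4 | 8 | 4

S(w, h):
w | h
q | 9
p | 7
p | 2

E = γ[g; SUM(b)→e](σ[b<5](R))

Subexpression sizes:
  R → 4
  σ[b<5](R) → 3
  γ[g; SUM(b)→e](σ[b<5](R)) → 3

|E| = 3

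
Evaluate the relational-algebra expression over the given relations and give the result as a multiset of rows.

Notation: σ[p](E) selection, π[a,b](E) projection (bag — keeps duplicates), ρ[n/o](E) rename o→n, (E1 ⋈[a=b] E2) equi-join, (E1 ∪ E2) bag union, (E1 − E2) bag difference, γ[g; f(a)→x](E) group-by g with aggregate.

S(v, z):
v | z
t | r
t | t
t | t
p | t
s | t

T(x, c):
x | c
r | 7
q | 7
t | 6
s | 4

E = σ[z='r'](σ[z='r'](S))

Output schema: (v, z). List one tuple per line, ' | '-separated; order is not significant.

Row counts bottom-up:
  S → 5
  σ[z='r'](S) → 1
  σ[z='r'](σ[z='r'](S)) → 1

== RESULT ==
v | z
t | r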